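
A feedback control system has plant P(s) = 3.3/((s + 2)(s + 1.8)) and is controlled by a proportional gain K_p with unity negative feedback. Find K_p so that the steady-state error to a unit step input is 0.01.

For a type-0 loop with proportional control, e_ss = 1/(1 + K_p·P(0)).
P(0) = 0.9167. Require 1/(1 + K_p·0.9167) = 0.01, so 1 + 0.9167·K_p = 100.
K_p = (100 − 1)/0.9167 = 108.

K_p = 108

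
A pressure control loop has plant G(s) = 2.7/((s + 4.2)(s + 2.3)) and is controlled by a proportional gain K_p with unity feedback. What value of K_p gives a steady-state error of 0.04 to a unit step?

K_p = 85.9

Steady-state error for a unit step on this type-0 loop is 1/(1 + K_p·G(0)).
G(0) = 0.2795. Require 1/(1 + K_p·0.2795) = 0.04, so 1 + 0.2795·K_p = 25.
K_p = (25 − 1)/0.2795 = 85.9.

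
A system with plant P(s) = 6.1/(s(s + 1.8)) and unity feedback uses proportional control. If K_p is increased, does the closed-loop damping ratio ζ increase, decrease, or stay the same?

decrease

ζ = 1.8/(2√(6.1K_p)); increasing K_p raises the denominator, so ζ falls.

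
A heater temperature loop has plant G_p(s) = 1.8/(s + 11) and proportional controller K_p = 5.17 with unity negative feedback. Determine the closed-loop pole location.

s = -20.31

Closed-loop transfer function: T(s) = K_p·G_p(s)/(1 + K_p·G_p(s)) = 9.306/(s + 11 + 9.306) = 9.306/(s + 20.31).
The closed-loop pole is at s = −20.31.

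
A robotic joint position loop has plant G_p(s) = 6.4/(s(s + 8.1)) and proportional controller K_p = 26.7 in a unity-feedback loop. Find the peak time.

Closed-loop characteristic equation: s² + 8.1s + 170.9 = 0, so ω_n = 13.07 rad/s and ζ = 8.1/(2·13.07) = 0.3098.
Damped frequency ω_d = ω_n√(1−ζ²) = 12.43 rad/s, so peak time T_p = π/ω_d = 0.253 s.

T_p = 0.253 s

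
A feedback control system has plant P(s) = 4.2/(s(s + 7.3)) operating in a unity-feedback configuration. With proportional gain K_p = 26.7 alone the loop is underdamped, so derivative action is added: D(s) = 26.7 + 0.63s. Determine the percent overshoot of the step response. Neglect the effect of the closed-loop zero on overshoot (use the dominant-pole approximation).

Forward path: (26.7 + 0.63s)·4.2/(s(s+7.3)). The closed-loop characteristic equation is s² + (7.3 + 4.2·0.63)s + 4.2·26.7 = 0.
That is s² + 9.946s + 112.1 = 0, so ω_n = 10.59 rad/s and ζ = 9.946/(2·10.59) = 0.4696.
%OS = 100·exp(−πζ/√(1−ζ²)) = 18.8%.

18.8%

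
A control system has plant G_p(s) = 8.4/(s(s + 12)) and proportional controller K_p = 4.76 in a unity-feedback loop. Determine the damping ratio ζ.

ζ = 0.949

With unity feedback the closed-loop characteristic equation is s² + 12s + 4.76·8.4 = s² + 12s + 39.98 = 0.
Matching s² + 2ζω_n s + ω_n²: ω_n = √39.98 = 6.323 rad/s and 2ζω_n = 12, so ζ = 12/(2·6.323) = 0.949.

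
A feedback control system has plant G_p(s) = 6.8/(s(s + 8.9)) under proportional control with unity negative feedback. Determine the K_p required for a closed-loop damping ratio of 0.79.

Closed-loop characteristic equation: s² + 8.9s + K_p·6.8 = 0.
So ω_n = √(6.8K_p) and 2ζω_n = 8.9, giving ζ = 8.9/(2√(6.8K_p)).
Setting ζ = 0.79: √(6.8K_p) = 8.9/(2·0.79) = 5.633, so K_p = 31.73/6.8 = 4.67.

K_p = 4.67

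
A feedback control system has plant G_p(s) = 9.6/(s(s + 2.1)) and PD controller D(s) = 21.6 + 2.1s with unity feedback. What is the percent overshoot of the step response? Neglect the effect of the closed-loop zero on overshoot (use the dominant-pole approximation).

Forward path: (21.6 + 2.1s)·9.6/(s(s+2.1)). The closed-loop characteristic equation is s² + (2.1 + 9.6·2.1)s + 9.6·21.6 = 0.
That is s² + 22.26s + 207.4 = 0, so ω_n = 14.4 rad/s and ζ = 22.26/(2·14.4) = 0.7729.
%OS = 100·exp(−πζ/√(1−ζ²)) = 2.18%.

2.18%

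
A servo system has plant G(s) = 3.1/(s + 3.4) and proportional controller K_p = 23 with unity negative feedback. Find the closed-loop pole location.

s = -74.7

Closed-loop transfer function: T(s) = K_p·G(s)/(1 + K_p·G(s)) = 71.3/(s + 3.4 + 71.3) = 71.3/(s + 74.7).
The closed-loop pole is at s = −74.7.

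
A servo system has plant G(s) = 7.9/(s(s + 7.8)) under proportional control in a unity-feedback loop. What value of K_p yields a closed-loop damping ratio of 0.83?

Closed-loop characteristic equation: s² + 7.8s + K_p·7.9 = 0.
So ω_n = √(7.9K_p) and 2ζω_n = 7.8, giving ζ = 7.8/(2√(7.9K_p)).
Setting ζ = 0.83: √(7.9K_p) = 7.8/(2·0.83) = 4.699, so K_p = 22.08/7.9 = 2.79.

K_p = 2.79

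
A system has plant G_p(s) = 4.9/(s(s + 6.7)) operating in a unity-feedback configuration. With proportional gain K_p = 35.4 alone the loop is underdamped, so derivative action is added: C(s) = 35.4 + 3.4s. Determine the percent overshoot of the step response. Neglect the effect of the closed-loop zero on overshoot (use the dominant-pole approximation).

0.241%

Forward path: (35.4 + 3.4s)·4.9/(s(s+6.7)). The closed-loop characteristic equation is s² + (6.7 + 4.9·3.4)s + 4.9·35.4 = 0.
That is s² + 23.36s + 173.5 = 0, so ω_n = 13.17 rad/s and ζ = 23.36/(2·13.17) = 0.8868.
%OS = 100·exp(−πζ/√(1−ζ²)) = 0.241%.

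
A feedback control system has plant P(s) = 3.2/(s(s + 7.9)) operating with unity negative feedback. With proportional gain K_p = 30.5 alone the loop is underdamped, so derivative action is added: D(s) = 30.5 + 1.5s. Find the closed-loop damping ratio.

Forward path: (30.5 + 1.5s)·3.2/(s(s+7.9)). The closed-loop characteristic equation is s² + (7.9 + 3.2·1.5)s + 3.2·30.5 = 0.
That is s² + 12.7s + 97.6 = 0, so ω_n = 9.879 rad/s and ζ = 12.7/(2·9.879) = 0.6428.

ζ = 0.643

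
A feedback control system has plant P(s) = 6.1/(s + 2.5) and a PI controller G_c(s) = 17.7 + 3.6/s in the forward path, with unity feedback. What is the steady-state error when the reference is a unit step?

0

The open loop G_c(s)P(s) has a pole at the origin (type 1), so the static position error constant is infinite and e_ss = 1/(1+∞) = 0.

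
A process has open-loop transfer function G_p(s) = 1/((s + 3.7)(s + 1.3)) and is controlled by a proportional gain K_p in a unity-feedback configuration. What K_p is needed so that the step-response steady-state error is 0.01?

The loop is type 0, so e_ss(step) = 1/(1 + K_pos) with K_pos = K_p·G_p(0).
G_p(0) = 0.2079. Require 1/(1 + K_p·0.2079) = 0.01, so 1 + 0.2079·K_p = 100.
K_p = (100 − 1)/0.2079 = 476.

K_p = 476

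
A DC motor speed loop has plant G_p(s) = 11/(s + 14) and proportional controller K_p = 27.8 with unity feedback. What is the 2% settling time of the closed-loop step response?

Closed-loop transfer function: T(s) = K_p·G_p(s)/(1 + K_p·G_p(s)) = 305.8/(s + 14 + 305.8) = 305.8/(s + 319.8).
Time constant τ = 1/319.8 = 0.003127 s, so the 2% settling time is about 4τ = 0.0125 s.

T_s ≈ 0.0125 s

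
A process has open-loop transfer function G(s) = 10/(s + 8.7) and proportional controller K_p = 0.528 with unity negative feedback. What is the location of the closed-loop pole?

s = -13.98

Closed-loop transfer function: T(s) = K_p·G(s)/(1 + K_p·G(s)) = 5.28/(s + 8.7 + 5.28) = 5.28/(s + 13.98).
The closed-loop pole is at s = −13.98.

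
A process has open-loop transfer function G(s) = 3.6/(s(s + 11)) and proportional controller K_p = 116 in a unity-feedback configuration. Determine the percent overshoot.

Closed-loop characteristic equation: s² + 11s + 417.6 = 0, so ω_n = 20.44 rad/s and ζ = 11/(2·20.44) = 0.2691.
%OS = 100·exp(−πζ/√(1−ζ²)) = 100·exp(−π·0.2691/√0.9276) = 41.6%.

41.6%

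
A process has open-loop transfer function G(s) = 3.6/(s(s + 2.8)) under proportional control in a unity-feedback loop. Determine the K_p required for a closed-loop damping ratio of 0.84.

K_p = 0.772

Closed-loop characteristic equation: s² + 2.8s + K_p·3.6 = 0.
So ω_n = √(3.6K_p) and 2ζω_n = 2.8, giving ζ = 2.8/(2√(3.6K_p)).
Setting ζ = 0.84: √(3.6K_p) = 2.8/(2·0.84) = 1.667, so K_p = 2.778/3.6 = 0.772.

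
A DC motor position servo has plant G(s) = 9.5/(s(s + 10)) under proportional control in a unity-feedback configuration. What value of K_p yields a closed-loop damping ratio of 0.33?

Closed-loop characteristic equation: s² + 10s + K_p·9.5 = 0.
So ω_n = √(9.5K_p) and 2ζω_n = 10, giving ζ = 10/(2√(9.5K_p)).
Setting ζ = 0.33: √(9.5K_p) = 10/(2·0.33) = 15.15, so K_p = 229.6/9.5 = 24.2.

K_p = 24.2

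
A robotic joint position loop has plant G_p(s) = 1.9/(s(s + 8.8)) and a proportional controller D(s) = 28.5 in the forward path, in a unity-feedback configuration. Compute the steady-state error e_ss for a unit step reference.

0

The open loop D(s)G_p(s) has a pole at the origin (type 1), so the static position error constant is infinite and e_ss = 1/(1+∞) = 0.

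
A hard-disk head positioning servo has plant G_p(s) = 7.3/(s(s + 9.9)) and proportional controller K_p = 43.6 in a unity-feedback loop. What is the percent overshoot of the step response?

Closed-loop characteristic equation: s² + 9.9s + 318.3 = 0, so ω_n = 17.84 rad/s and ζ = 9.9/(2·17.84) = 0.2775.
%OS = 100·exp(−πζ/√(1−ζ²)) = 100·exp(−π·0.2775/√0.923) = 40.4%.

40.4%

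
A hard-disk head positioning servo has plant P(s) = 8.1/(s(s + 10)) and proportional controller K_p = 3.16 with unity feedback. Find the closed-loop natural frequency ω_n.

ω_n = 5.06 rad/s

1 + K_p·P(s) = 0 gives s² + 10s + 25.6 = 0.
So ω_n² = 25.6 ⇒ ω_n = 5.059 rad/s, and ζ = 10/(2ω_n) = 0.988.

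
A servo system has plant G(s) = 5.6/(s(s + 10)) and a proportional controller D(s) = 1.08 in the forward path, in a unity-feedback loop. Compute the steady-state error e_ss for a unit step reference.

0

The open loop D(s)G(s) has a pole at the origin (type 1), so the static position error constant is infinite and e_ss = 1/(1+∞) = 0.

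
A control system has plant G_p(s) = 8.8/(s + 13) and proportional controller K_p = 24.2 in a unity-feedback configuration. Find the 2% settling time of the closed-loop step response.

Closed-loop transfer function: T(s) = K_p·G_p(s)/(1 + K_p·G_p(s)) = 213/(s + 13 + 213) = 213/(s + 226).
Time constant τ = 1/226 = 0.004426 s, so the 2% settling time is about 4τ = 0.0177 s.

T_s ≈ 0.0177 s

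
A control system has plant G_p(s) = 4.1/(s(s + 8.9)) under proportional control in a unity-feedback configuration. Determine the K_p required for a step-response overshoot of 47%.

From %OS = 100·exp(−πζ/√(1−ζ²)) = 47%, ζ = −ln(0.47)/√(π²+ln²(0.47)) = 0.2337.
Characteristic equation s² + 8.9s + 4.1K_p = 0 gives ζ = 8.9/(2√(4.1K_p)).
Setting ζ = 0.2337: √(4.1K_p) = 8.9/(2·0.2337) = 19.04, so K_p = 362.6/4.1 = 88.5.

K_p = 88.5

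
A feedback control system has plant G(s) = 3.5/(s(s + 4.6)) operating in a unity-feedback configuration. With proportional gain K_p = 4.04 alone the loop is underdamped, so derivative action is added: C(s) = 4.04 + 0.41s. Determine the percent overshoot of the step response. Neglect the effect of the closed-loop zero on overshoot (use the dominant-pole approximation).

Forward path: (4.04 + 0.41s)·3.5/(s(s+4.6)). The closed-loop characteristic equation is s² + (4.6 + 3.5·0.41)s + 3.5·4.04 = 0.
That is s² + 6.035s + 14.14 = 0, so ω_n = 3.76 rad/s and ζ = 6.035/(2·3.76) = 0.8025.
%OS = 100·exp(−πζ/√(1−ζ²)) = 1.46%.

1.46%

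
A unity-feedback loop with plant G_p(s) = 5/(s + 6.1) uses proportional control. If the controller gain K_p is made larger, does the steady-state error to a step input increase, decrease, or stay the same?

decrease

The position error constant K_pos = K_p·G_p(0) grows with K_p, and e_ss = 1/(1+K_pos) falls.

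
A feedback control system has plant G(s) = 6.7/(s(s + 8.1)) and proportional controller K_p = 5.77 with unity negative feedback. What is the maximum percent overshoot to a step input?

6.74%

From 1 + K_pG(s) = 0: s² + 8.1s + 38.66 = 0 ⇒ ω_n = 6.218, ζ = 0.6514.
%OS = 100·exp(−πζ/√(1−ζ²)) = 100·exp(−π·0.6514/√0.5757) = 6.74%.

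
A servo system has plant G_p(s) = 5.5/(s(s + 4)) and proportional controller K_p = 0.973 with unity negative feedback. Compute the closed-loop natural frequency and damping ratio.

With unity feedback the closed-loop characteristic equation is s² + 4s + 0.973·5.5 = s² + 4s + 5.351 = 0.
So ω_n² = 5.351 ⇒ ω_n = 2.313 rad/s, and ζ = 4/(2ω_n) = 0.865.

ω_n = 2.31 rad/s, ζ = 0.865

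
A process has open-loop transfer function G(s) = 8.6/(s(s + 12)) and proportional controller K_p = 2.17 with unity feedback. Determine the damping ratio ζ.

ζ = 1.39

With unity feedback the closed-loop characteristic equation is s² + 12s + 2.17·8.6 = s² + 12s + 18.66 = 0.
So ω_n² = 18.66 ⇒ ω_n = 4.32 rad/s, and ζ = 12/(2ω_n) = 1.39.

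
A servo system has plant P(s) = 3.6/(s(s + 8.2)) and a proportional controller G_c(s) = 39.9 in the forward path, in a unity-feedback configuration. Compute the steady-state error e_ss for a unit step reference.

The open loop G_c(s)P(s) has a pole at the origin (type 1), so the static position error constant is infinite and e_ss = 1/(1+∞) = 0.

0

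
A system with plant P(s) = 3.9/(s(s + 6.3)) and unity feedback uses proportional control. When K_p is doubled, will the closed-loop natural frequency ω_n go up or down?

increase

ω_n = √(3.9·K_p), which grows with K_p.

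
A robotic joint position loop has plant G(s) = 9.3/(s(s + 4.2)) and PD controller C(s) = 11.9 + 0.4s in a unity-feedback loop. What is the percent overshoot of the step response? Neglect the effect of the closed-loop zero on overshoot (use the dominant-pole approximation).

27.9%

Forward path: (11.9 + 0.4s)·9.3/(s(s+4.2)). The closed-loop characteristic equation is s² + (4.2 + 9.3·0.4)s + 9.3·11.9 = 0.
That is s² + 7.92s + 110.7 = 0, so ω_n = 10.52 rad/s and ζ = 7.92/(2·10.52) = 0.3764.
%OS = 100·exp(−πζ/√(1−ζ²)) = 27.9%.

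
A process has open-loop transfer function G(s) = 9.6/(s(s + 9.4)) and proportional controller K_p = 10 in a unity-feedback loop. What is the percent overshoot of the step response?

The closed-loop denominator s² + 9.4s + 96 gives ω_n = √96 = 9.798 and ζ = 9.4/(2ω_n) = 0.4797.
%OS = 100·exp(−πζ/√(1−ζ²)) = 100·exp(−π·0.4797/√0.7699) = 18%.

18%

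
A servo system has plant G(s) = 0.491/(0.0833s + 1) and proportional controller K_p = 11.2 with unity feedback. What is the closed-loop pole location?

s = -78.02

Closed loop: T(s) = K_p·G/(1+K_p·G) = 5.499/(0.0833s + 1 + 5.499), with pole at s = −(1 + 5.499)/0.0833 = −78.02.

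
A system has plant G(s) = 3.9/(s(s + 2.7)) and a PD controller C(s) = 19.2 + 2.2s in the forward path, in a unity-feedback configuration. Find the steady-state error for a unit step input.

0

The open loop C(s)G(s) has a pole at the origin (type 1), so the static position error constant is infinite and e_ss = 1/(1+∞) = 0.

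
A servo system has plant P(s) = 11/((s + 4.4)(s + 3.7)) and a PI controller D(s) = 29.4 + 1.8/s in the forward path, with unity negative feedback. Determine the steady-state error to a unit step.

0

The open loop D(s)P(s) has a pole at the origin (type 1), so the static position error constant is infinite and e_ss = 1/(1+∞) = 0.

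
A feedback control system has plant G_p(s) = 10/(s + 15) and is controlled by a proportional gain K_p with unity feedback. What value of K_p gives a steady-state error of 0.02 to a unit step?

For a type-0 loop with proportional control, e_ss = 1/(1 + K_p·G_p(0)).
G_p(0) = 0.6667. Require 1/(1 + K_p·0.6667) = 0.02, so 1 + 0.6667·K_p = 50.
K_p = (50 − 1)/0.6667 = 73.5.

K_p = 73.5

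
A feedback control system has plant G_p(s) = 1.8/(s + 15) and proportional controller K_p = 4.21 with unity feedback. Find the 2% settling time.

Closed-loop transfer function: T(s) = K_p·G_p(s)/(1 + K_p·G_p(s)) = 7.578/(s + 15 + 7.578) = 7.578/(s + 22.58).
Time constant τ = 1/22.58 = 0.04429 s, so the 2% settling time is about 4τ = 0.177 s.

T_s ≈ 0.177 s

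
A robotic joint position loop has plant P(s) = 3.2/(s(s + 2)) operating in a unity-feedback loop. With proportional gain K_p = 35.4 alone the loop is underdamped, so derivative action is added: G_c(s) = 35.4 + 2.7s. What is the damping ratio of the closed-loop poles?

ζ = 0.5

Forward path: (35.4 + 2.7s)·3.2/(s(s+2)). The closed-loop characteristic equation is s² + (2 + 3.2·2.7)s + 3.2·35.4 = 0.
That is s² + 10.64s + 113.3 = 0, so ω_n = 10.64 rad/s and ζ = 10.64/(2·10.64) = 0.4998.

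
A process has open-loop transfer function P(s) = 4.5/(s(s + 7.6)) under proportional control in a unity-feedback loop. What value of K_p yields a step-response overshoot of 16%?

From %OS = 100·exp(−πζ/√(1−ζ²)) = 16%, ζ = −ln(0.16)/√(π²+ln²(0.16)) = 0.5039.
Characteristic equation s² + 7.6s + 4.5K_p = 0 gives ζ = 7.6/(2√(4.5K_p)).
Setting ζ = 0.5039: √(4.5K_p) = 7.6/(2·0.5039) = 7.542, so K_p = 56.88/4.5 = 12.6.

K_p = 12.6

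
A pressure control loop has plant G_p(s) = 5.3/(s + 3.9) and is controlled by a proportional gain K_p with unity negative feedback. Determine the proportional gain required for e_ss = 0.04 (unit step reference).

K_p = 17.7

The loop is type 0, so e_ss(step) = 1/(1 + K_pos) with K_pos = K_p·G_p(0).
G_p(0) = 1.359. Require 1/(1 + K_p·1.359) = 0.04, so 1 + 1.359·K_p = 25.
K_p = (25 − 1)/1.359 = 17.7.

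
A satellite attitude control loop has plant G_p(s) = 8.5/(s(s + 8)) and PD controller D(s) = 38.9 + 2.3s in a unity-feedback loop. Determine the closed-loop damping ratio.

Forward path: (38.9 + 2.3s)·8.5/(s(s+8)). The closed-loop characteristic equation is s² + (8 + 8.5·2.3)s + 8.5·38.9 = 0.
That is s² + 27.55s + 330.6 = 0, so ω_n = 18.18 rad/s and ζ = 27.55/(2·18.18) = 0.7575.

ζ = 0.758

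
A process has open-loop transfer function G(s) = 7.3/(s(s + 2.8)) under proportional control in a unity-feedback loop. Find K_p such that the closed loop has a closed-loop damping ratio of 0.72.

K_p = 0.518

Closed-loop characteristic equation: s² + 2.8s + K_p·7.3 = 0.
So ω_n = √(7.3K_p) and 2ζω_n = 2.8, giving ζ = 2.8/(2√(7.3K_p)).
Setting ζ = 0.72: √(7.3K_p) = 2.8/(2·0.72) = 1.944, so K_p = 3.781/7.3 = 0.518.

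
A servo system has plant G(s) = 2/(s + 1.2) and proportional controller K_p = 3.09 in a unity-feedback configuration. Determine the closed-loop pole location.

s = -7.38

Closed-loop transfer function: T(s) = K_p·G(s)/(1 + K_p·G(s)) = 6.18/(s + 1.2 + 6.18) = 6.18/(s + 7.38).
The closed-loop pole is at s = −7.38.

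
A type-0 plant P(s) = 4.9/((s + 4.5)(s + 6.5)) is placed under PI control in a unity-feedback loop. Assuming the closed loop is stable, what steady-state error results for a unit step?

0

The PI controller's integrator makes the forward path type 1, so e_ss to a step is zero.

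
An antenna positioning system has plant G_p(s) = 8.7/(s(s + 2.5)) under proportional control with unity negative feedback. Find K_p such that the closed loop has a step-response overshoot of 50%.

From %OS = 100·exp(−πζ/√(1−ζ²)) = 50%, ζ = −ln(0.5)/√(π²+ln²(0.5)) = 0.2155.
Characteristic equation s² + 2.5s + 8.7K_p = 0 gives ζ = 2.5/(2√(8.7K_p)).
Setting ζ = 0.2155: √(8.7K_p) = 2.5/(2·0.2155) = 5.802, so K_p = 33.66/8.7 = 3.87.

K_p = 3.87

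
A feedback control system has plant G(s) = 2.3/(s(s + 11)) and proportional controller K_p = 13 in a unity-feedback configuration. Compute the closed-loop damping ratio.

ζ = 1.01

The closed-loop denominator is s(s+11) + 13·2.3 = s² + 11s + 29.9.
So ω_n² = 29.9 ⇒ ω_n = 5.468 rad/s, and ζ = 11/(2ω_n) = 1.01.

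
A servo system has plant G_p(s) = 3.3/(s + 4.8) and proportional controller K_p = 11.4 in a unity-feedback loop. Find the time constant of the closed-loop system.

τ = 0.0236 s

Closed-loop transfer function: T(s) = K_p·G_p(s)/(1 + K_p·G_p(s)) = 37.62/(s + 4.8 + 37.62) = 37.62/(s + 42.42).
Time constant τ = 1/42.42 = 0.0236 s.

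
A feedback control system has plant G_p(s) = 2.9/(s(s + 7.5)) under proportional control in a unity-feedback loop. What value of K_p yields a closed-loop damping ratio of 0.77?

Closed-loop characteristic equation: s² + 7.5s + K_p·2.9 = 0.
So ω_n = √(2.9K_p) and 2ζω_n = 7.5, giving ζ = 7.5/(2√(2.9K_p)).
Setting ζ = 0.77: √(2.9K_p) = 7.5/(2·0.77) = 4.87, so K_p = 23.72/2.9 = 8.18.

K_p = 8.18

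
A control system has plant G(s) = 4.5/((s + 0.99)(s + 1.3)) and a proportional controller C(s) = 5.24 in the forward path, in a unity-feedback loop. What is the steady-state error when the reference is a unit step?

The loop is type 0. Static position error constant K_pos = C(0)·G(0) = 5.24·3.497 = 18.32.
Steady-state error to a unit step: e_ss = 1/(1+K_pos) = 1/19.32 = 0.0518.

0.0518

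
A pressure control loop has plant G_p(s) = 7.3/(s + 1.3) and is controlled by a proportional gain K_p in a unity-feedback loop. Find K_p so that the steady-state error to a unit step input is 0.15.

Steady-state error for a unit step on this type-0 loop is 1/(1 + K_p·G_p(0)).
G_p(0) = 5.615. Require 1/(1 + K_p·5.615) = 0.15, so 1 + 5.615·K_p = 6.667.
K_p = (6.667 − 1)/5.615 = 1.01.

K_p = 1.01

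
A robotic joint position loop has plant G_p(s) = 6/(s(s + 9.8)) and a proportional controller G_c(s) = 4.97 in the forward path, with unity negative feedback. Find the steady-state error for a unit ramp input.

The loop has one pole at the origin (type 1). Velocity error constant K_v = lim_{s→0} s·G_c(s)G_p(s) = 4.97·6/9.8 = 3.043.
Steady-state error to a unit ramp: e_ss = 1/K_v = 0.329.

0.329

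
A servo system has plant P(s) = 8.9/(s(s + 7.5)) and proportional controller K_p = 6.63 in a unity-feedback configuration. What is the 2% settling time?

From 1 + K_pP(s) = 0: s² + 7.5s + 59.01 = 0 ⇒ ω_n = 7.682, ζ = 0.4882.
2% settling time T_s ≈ 4/(ζω_n) = 4/3.75 = 1.07 s.

T_s ≈ 1.07 s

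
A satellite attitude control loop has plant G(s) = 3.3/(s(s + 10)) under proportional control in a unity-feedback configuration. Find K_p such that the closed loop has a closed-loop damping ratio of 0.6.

K_p = 21

Closed-loop characteristic equation: s² + 10s + K_p·3.3 = 0.
So ω_n = √(3.3K_p) and 2ζω_n = 10, giving ζ = 10/(2√(3.3K_p)).
Setting ζ = 0.6: √(3.3K_p) = 10/(2·0.6) = 8.333, so K_p = 69.44/3.3 = 21.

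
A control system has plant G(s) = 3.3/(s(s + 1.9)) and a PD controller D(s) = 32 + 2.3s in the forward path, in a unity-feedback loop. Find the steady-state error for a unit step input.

The open loop D(s)G(s) has a pole at the origin (type 1), so the static position error constant is infinite and e_ss = 1/(1+∞) = 0.

0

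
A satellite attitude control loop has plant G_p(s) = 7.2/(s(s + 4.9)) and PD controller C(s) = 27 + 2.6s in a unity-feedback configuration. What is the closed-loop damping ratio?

ζ = 0.847

Forward path: (27 + 2.6s)·7.2/(s(s+4.9)). The closed-loop characteristic equation is s² + (4.9 + 7.2·2.6)s + 7.2·27 = 0.
That is s² + 23.62s + 194.4 = 0, so ω_n = 13.94 rad/s and ζ = 23.62/(2·13.94) = 0.847.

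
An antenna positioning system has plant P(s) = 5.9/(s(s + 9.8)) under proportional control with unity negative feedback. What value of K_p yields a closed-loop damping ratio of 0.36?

K_p = 31.4

Closed-loop characteristic equation: s² + 9.8s + K_p·5.9 = 0.
So ω_n = √(5.9K_p) and 2ζω_n = 9.8, giving ζ = 9.8/(2√(5.9K_p)).
Setting ζ = 0.36: √(5.9K_p) = 9.8/(2·0.36) = 13.61, so K_p = 185.3/5.9 = 31.4.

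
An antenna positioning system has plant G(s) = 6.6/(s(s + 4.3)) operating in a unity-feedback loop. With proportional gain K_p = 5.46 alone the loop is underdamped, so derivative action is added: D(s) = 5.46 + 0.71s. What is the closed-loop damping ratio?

Forward path: (5.46 + 0.71s)·6.6/(s(s+4.3)). The closed-loop characteristic equation is s² + (4.3 + 6.6·0.71)s + 6.6·5.46 = 0.
That is s² + 8.986s + 36.04 = 0, so ω_n = 6.003 rad/s and ζ = 8.986/(2·6.003) = 0.7485.

ζ = 0.748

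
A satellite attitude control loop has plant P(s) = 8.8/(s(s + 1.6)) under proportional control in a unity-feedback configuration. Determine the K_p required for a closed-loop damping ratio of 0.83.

K_p = 0.106

Closed-loop characteristic equation: s² + 1.6s + K_p·8.8 = 0.
So ω_n = √(8.8K_p) and 2ζω_n = 1.6, giving ζ = 1.6/(2√(8.8K_p)).
Setting ζ = 0.83: √(8.8K_p) = 1.6/(2·0.83) = 0.9639, so K_p = 0.929/8.8 = 0.106.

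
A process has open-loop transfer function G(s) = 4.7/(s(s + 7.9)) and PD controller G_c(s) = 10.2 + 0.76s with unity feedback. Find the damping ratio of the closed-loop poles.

Forward path: (10.2 + 0.76s)·4.7/(s(s+7.9)). The closed-loop characteristic equation is s² + (7.9 + 4.7·0.76)s + 4.7·10.2 = 0.
That is s² + 11.47s + 47.94 = 0, so ω_n = 6.924 rad/s and ζ = 11.47/(2·6.924) = 0.8284.

ζ = 0.828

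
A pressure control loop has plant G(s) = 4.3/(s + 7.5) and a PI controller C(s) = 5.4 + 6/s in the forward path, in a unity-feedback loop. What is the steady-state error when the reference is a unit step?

The open loop C(s)G(s) has a pole at the origin (type 1), so the static position error constant is infinite and e_ss = 1/(1+∞) = 0.

0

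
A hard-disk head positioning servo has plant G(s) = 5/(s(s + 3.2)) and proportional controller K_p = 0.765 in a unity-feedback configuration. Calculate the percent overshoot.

1.15%

Closed-loop characteristic equation: s² + 3.2s + 3.825 = 0, so ω_n = 1.956 rad/s and ζ = 3.2/(2·1.956) = 0.8181.
%OS = 100·exp(−πζ/√(1−ζ²)) = 100·exp(−π·0.8181/√0.3307) = 1.15%.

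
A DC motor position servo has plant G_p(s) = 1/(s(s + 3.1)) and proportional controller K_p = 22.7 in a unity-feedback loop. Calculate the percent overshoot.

The closed-loop denominator s² + 3.1s + 22.7 gives ω_n = √22.7 = 4.764 and ζ = 3.1/(2ω_n) = 0.3253.
%OS = 100·exp(−πζ/√(1−ζ²)) = 100·exp(−π·0.3253/√0.8942) = 33.9%.

33.9%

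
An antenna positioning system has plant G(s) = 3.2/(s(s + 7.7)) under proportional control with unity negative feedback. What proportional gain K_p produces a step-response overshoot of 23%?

K_p = 25.8

From %OS = 100·exp(−πζ/√(1−ζ²)) = 23%, ζ = −ln(0.23)/√(π²+ln²(0.23)) = 0.4237.
Characteristic equation s² + 7.7s + 3.2K_p = 0 gives ζ = 7.7/(2√(3.2K_p)).
Setting ζ = 0.4237: √(3.2K_p) = 7.7/(2·0.4237) = 9.086, so K_p = 82.55/3.2 = 25.8.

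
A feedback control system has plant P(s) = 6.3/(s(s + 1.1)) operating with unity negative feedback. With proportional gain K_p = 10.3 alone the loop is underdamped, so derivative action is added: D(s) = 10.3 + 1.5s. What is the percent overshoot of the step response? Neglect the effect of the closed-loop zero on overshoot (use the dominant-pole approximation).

Forward path: (10.3 + 1.5s)·6.3/(s(s+1.1)). The closed-loop characteristic equation is s² + (1.1 + 6.3·1.5)s + 6.3·10.3 = 0.
That is s² + 10.55s + 64.89 = 0, so ω_n = 8.055 rad/s and ζ = 10.55/(2·8.055) = 0.6548.
%OS = 100·exp(−πζ/√(1−ζ²)) = 6.57%.

6.57%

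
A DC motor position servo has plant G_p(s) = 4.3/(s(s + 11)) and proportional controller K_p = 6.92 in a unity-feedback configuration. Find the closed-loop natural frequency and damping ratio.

1 + K_p·G_p(s) = 0 gives s² + 11s + 29.76 = 0.
So ω_n² = 29.76 ⇒ ω_n = 5.455 rad/s, and ζ = 11/(2ω_n) = 1.01.

ω_n = 5.45 rad/s, ζ = 1.01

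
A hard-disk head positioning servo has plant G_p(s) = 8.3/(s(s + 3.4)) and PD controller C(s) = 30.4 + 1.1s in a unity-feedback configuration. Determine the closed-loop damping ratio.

Forward path: (30.4 + 1.1s)·8.3/(s(s+3.4)). The closed-loop characteristic equation is s² + (3.4 + 8.3·1.1)s + 8.3·30.4 = 0.
That is s² + 12.53s + 252.3 = 0, so ω_n = 15.88 rad/s and ζ = 12.53/(2·15.88) = 0.3944.

ζ = 0.394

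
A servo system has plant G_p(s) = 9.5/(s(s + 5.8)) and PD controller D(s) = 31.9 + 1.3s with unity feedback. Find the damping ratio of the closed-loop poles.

Forward path: (31.9 + 1.3s)·9.5/(s(s+5.8)). The closed-loop characteristic equation is s² + (5.8 + 9.5·1.3)s + 9.5·31.9 = 0.
That is s² + 18.15s + 303.1 = 0, so ω_n = 17.41 rad/s and ζ = 18.15/(2·17.41) = 0.5213.

ζ = 0.521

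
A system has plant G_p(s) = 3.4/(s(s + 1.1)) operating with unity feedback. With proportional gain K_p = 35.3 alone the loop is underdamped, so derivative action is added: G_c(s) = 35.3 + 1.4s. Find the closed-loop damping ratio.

ζ = 0.267

Forward path: (35.3 + 1.4s)·3.4/(s(s+1.1)). The closed-loop characteristic equation is s² + (1.1 + 3.4·1.4)s + 3.4·35.3 = 0.
That is s² + 5.86s + 120 = 0, so ω_n = 10.96 rad/s and ζ = 5.86/(2·10.96) = 0.2674.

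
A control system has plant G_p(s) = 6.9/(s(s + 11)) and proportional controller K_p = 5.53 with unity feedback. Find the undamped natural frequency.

ω_n = 6.18 rad/s

The closed-loop denominator is s(s+11) + 5.53·6.9 = s² + 11s + 38.16.
So ω_n² = 38.16 ⇒ ω_n = 6.177 rad/s, and ζ = 11/(2ω_n) = 0.89.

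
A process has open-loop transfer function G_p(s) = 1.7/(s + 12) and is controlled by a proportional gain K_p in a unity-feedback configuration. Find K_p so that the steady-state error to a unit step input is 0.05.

K_p = 134

The loop is type 0, so e_ss(step) = 1/(1 + K_pos) with K_pos = K_p·G_p(0).
G_p(0) = 0.1417. Require 1/(1 + K_p·0.1417) = 0.05, so 1 + 0.1417·K_p = 20.
K_p = (20 − 1)/0.1417 = 134.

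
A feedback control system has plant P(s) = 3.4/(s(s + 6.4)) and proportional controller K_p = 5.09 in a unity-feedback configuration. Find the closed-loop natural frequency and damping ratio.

With unity feedback the closed-loop characteristic equation is s² + 6.4s + 5.09·3.4 = s² + 6.4s + 17.31 = 0.
Matching s² + 2ζω_n s + ω_n²: ω_n = √17.31 = 4.16 rad/s and 2ζω_n = 6.4, so ζ = 6.4/(2·4.16) = 0.769.

ω_n = 4.16 rad/s, ζ = 0.769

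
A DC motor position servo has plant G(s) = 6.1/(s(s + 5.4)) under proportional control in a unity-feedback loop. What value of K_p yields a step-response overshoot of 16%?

From %OS = 100·exp(−πζ/√(1−ζ²)) = 16%, ζ = −ln(0.16)/√(π²+ln²(0.16)) = 0.5039.
Characteristic equation s² + 5.4s + 6.1K_p = 0 gives ζ = 5.4/(2√(6.1K_p)).
Setting ζ = 0.5039: √(6.1K_p) = 5.4/(2·0.5039) = 5.359, so K_p = 28.71/6.1 = 4.71.

K_p = 4.71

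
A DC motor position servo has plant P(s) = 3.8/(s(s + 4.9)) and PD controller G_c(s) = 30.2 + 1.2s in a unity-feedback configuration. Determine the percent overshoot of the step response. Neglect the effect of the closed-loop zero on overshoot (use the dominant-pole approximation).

Forward path: (30.2 + 1.2s)·3.8/(s(s+4.9)). The closed-loop characteristic equation is s² + (4.9 + 3.8·1.2)s + 3.8·30.2 = 0.
That is s² + 9.46s + 114.8 = 0, so ω_n = 10.71 rad/s and ζ = 9.46/(2·10.71) = 0.4415.
%OS = 100·exp(−πζ/√(1−ζ²)) = 21.3%.

21.3%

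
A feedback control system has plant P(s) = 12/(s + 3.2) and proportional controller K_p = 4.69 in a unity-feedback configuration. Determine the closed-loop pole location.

Closed-loop transfer function: T(s) = K_p·P(s)/(1 + K_p·P(s)) = 56.28/(s + 3.2 + 56.28) = 56.28/(s + 59.48).
The closed-loop pole is at s = −59.48.

s = -59.48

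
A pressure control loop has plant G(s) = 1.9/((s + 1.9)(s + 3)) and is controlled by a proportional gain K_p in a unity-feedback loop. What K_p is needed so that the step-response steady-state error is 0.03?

For a type-0 loop with proportional control, e_ss = 1/(1 + K_p·G(0)).
G(0) = 0.3333. Require 1/(1 + K_p·0.3333) = 0.03, so 1 + 0.3333·K_p = 33.33.
K_p = (33.33 − 1)/0.3333 = 97.

K_p = 97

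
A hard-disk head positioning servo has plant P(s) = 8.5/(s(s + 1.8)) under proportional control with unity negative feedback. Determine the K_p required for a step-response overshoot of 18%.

From %OS = 100·exp(−πζ/√(1−ζ²)) = 18%, ζ = −ln(0.18)/√(π²+ln²(0.18)) = 0.4791.
Characteristic equation s² + 1.8s + 8.5K_p = 0 gives ζ = 1.8/(2√(8.5K_p)).
Setting ζ = 0.4791: √(8.5K_p) = 1.8/(2·0.4791) = 1.878, so K_p = 3.529/8.5 = 0.415.

K_p = 0.415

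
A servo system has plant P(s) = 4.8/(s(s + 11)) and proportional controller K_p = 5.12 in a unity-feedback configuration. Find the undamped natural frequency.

The closed-loop denominator is s(s+11) + 5.12·4.8 = s² + 11s + 24.58.
So ω_n² = 24.58 ⇒ ω_n = 4.957 rad/s, and ζ = 11/(2ω_n) = 1.11.

ω_n = 4.96 rad/s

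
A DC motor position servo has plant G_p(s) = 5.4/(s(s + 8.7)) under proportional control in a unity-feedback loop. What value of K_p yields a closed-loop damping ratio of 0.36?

Closed-loop characteristic equation: s² + 8.7s + K_p·5.4 = 0.
So ω_n = √(5.4K_p) and 2ζω_n = 8.7, giving ζ = 8.7/(2√(5.4K_p)).
Setting ζ = 0.36: √(5.4K_p) = 8.7/(2·0.36) = 12.08, so K_p = 146/5.4 = 27.

K_p = 27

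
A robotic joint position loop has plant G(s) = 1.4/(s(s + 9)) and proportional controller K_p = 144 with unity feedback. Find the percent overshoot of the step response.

35%

From 1 + K_pG(s) = 0: s² + 9s + 201.6 = 0 ⇒ ω_n = 14.2, ζ = 0.3169.
%OS = 100·exp(−πζ/√(1−ζ²)) = 100·exp(−π·0.3169/√0.8996) = 35%.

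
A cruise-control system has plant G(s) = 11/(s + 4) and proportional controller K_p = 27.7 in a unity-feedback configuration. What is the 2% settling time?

T_s ≈ 0.013 s

Closed-loop transfer function: T(s) = K_p·G(s)/(1 + K_p·G(s)) = 304.7/(s + 4 + 304.7) = 304.7/(s + 308.7).
Time constant τ = 1/308.7 = 0.003239 s, so the 2% settling time is about 4τ = 0.013 s.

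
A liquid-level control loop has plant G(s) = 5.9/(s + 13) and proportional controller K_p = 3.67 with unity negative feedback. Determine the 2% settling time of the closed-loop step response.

Closed-loop transfer function: T(s) = K_p·G(s)/(1 + K_p·G(s)) = 21.65/(s + 13 + 21.65) = 21.65/(s + 34.65).
Time constant τ = 1/34.65 = 0.02886 s, so the 2% settling time is about 4τ = 0.115 s.

T_s ≈ 0.115 s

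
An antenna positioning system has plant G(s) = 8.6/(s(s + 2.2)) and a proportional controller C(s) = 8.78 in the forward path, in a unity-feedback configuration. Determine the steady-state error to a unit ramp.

0.0291

The loop has one pole at the origin (type 1). Velocity error constant K_v = lim_{s→0} s·C(s)G(s) = 8.78·8.6/2.2 = 34.32.
Steady-state error to a unit ramp: e_ss = 1/K_v = 0.0291.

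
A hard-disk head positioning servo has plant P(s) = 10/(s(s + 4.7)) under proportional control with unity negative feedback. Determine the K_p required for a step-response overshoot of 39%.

K_p = 6.7

From %OS = 100·exp(−πζ/√(1−ζ²)) = 39%, ζ = −ln(0.39)/√(π²+ln²(0.39)) = 0.2871.
Characteristic equation s² + 4.7s + 10K_p = 0 gives ζ = 4.7/(2√(10K_p)).
Setting ζ = 0.2871: √(10K_p) = 4.7/(2·0.2871) = 8.185, so K_p = 67/10 = 6.7.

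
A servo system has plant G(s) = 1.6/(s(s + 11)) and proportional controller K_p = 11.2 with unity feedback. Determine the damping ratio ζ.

ζ = 1.3

The closed-loop denominator is s(s+11) + 11.2·1.6 = s² + 11s + 17.92.
So ω_n² = 17.92 ⇒ ω_n = 4.233 rad/s, and ζ = 11/(2ω_n) = 1.3.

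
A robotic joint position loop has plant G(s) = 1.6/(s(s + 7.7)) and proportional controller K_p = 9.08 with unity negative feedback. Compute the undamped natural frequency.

ω_n = 3.81 rad/s

The closed-loop denominator is s(s+7.7) + 9.08·1.6 = s² + 7.7s + 14.53.
Matching s² + 2ζω_n s + ω_n²: ω_n = √14.53 = 3.812 rad/s and 2ζω_n = 7.7, so ζ = 7.7/(2·3.812) = 1.01.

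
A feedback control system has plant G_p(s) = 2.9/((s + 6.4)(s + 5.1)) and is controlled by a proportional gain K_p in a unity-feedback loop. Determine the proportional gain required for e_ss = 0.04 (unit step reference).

The loop is type 0, so e_ss(step) = 1/(1 + K_pos) with K_pos = K_p·G_p(0).
G_p(0) = 0.08885. Require 1/(1 + K_p·0.08885) = 0.04, so 1 + 0.08885·K_p = 25.
K_p = (25 − 1)/0.08885 = 270.

K_p = 270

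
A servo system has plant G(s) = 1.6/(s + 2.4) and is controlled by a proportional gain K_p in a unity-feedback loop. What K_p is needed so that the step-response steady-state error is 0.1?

For a type-0 loop with proportional control, e_ss = 1/(1 + K_p·G(0)).
G(0) = 0.6667. Require 1/(1 + K_p·0.6667) = 0.1, so 1 + 0.6667·K_p = 10.
K_p = (10 − 1)/0.6667 = 13.5.

K_p = 13.5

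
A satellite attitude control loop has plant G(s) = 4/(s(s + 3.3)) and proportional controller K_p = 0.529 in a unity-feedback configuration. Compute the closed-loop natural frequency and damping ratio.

The closed-loop denominator is s(s+3.3) + 0.529·4 = s² + 3.3s + 2.116.
Matching s² + 2ζω_n s + ω_n²: ω_n = √2.116 = 1.455 rad/s and 2ζω_n = 3.3, so ζ = 3.3/(2·1.455) = 1.13.

ω_n = 1.45 rad/s, ζ = 1.13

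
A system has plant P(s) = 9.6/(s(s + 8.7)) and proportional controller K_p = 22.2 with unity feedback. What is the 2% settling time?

T_s ≈ 0.92 s

From 1 + K_pP(s) = 0: s² + 8.7s + 213.1 = 0 ⇒ ω_n = 14.6, ζ = 0.298.
2% settling time T_s ≈ 4/(ζω_n) = 4/4.35 = 0.92 s.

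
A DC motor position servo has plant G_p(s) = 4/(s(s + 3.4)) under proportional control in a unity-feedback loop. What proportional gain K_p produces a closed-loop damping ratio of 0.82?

Closed-loop characteristic equation: s² + 3.4s + K_p·4 = 0.
So ω_n = √(4K_p) and 2ζω_n = 3.4, giving ζ = 3.4/(2√(4K_p)).
Setting ζ = 0.82: √(4K_p) = 3.4/(2·0.82) = 2.073, so K_p = 4.298/4 = 1.07.

K_p = 1.07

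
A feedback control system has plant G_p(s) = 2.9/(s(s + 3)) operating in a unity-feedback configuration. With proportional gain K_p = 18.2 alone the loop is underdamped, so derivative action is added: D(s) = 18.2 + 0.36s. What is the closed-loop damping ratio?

Forward path: (18.2 + 0.36s)·2.9/(s(s+3)). The closed-loop characteristic equation is s² + (3 + 2.9·0.36)s + 2.9·18.2 = 0.
That is s² + 4.044s + 52.78 = 0, so ω_n = 7.265 rad/s and ζ = 4.044/(2·7.265) = 0.2783.

ζ = 0.278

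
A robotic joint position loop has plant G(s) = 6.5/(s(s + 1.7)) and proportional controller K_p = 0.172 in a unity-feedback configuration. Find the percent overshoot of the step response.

The closed-loop denominator s² + 1.7s + 1.118 gives ω_n = √1.118 = 1.057 and ζ = 1.7/(2ω_n) = 0.8039.
%OS = 100·exp(−πζ/√(1−ζ²)) = 100·exp(−π·0.8039/√0.3538) = 1.43%.

1.43%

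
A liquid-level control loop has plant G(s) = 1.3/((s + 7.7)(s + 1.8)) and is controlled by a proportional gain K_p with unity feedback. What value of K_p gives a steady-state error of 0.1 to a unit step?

K_p = 96

For a type-0 loop with proportional control, e_ss = 1/(1 + K_p·G(0)).
G(0) = 0.0938. Require 1/(1 + K_p·0.0938) = 0.1, so 1 + 0.0938·K_p = 10.
K_p = (10 − 1)/0.0938 = 96.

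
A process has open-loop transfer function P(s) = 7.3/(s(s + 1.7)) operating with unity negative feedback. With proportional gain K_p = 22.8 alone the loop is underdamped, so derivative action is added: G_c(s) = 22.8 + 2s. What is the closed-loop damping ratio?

Forward path: (22.8 + 2s)·7.3/(s(s+1.7)). The closed-loop characteristic equation is s² + (1.7 + 7.3·2)s + 7.3·22.8 = 0.
That is s² + 16.3s + 166.4 = 0, so ω_n = 12.9 rad/s and ζ = 16.3/(2·12.9) = 0.6317.

ζ = 0.632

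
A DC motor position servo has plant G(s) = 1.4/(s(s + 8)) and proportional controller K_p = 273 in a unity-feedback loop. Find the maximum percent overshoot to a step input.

51.9%

Closed-loop characteristic equation: s² + 8s + 382.2 = 0, so ω_n = 19.55 rad/s and ζ = 8/(2·19.55) = 0.2046.
%OS = 100·exp(−πζ/√(1−ζ²)) = 100·exp(−π·0.2046/√0.9581) = 51.9%.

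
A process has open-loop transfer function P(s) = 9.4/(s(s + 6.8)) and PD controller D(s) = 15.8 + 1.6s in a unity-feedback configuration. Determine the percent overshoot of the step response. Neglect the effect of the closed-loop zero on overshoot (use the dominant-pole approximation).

Forward path: (15.8 + 1.6s)·9.4/(s(s+6.8)). The closed-loop characteristic equation is s² + (6.8 + 9.4·1.6)s + 9.4·15.8 = 0.
That is s² + 21.84s + 148.5 = 0, so ω_n = 12.19 rad/s and ζ = 21.84/(2·12.19) = 0.896.
%OS = 100·exp(−πζ/√(1−ζ²)) = 0.176%.

0.176%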